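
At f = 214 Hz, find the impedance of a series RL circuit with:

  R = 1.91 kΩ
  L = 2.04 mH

Step 1 — Angular frequency: ω = 2π·f = 2π·214 = 1345 rad/s.
Step 2 — Component impedances:
  R: Z = R = 1910 Ω
  L: Z = jωL = j·1345·0.00204 = 0 + j2.743 Ω
Step 3 — Series combination: Z_total = R + L = 1910 + j2.743 Ω = 1910∠0.1° Ω.

Z = 1910 + j2.743 Ω = 1910∠0.1° Ω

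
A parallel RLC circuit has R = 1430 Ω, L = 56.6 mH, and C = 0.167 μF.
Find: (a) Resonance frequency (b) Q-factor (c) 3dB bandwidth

Step 1 — Resonance: ω₀ = 1/√(LC) = 1/√(0.0566·1.67e-07) = 1.029e+04 rad/s.
Step 2 — f₀ = ω₀/(2π) = 1637 Hz.
Step 3 — Parallel Q: Q = R/(ω₀L) = 1430/(1.029e+04·0.0566) = 2.456.
Step 4 — Bandwidth: Δω = ω₀/Q = 4187 rad/s; BW = Δω/(2π) = 666.5 Hz.

(a) f₀ = 1637 Hz  (b) Q = 2.456  (c) BW = 666.5 Hz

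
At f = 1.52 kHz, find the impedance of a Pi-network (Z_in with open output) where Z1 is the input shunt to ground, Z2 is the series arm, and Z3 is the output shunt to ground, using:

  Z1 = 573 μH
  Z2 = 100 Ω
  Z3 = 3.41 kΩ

Step 1 — Angular frequency: ω = 2π·f = 2π·1520 = 9550 rad/s.
Step 2 — Component impedances:
  Z1: Z = jωL = j·9550·0.000573 = 0 + j5.472 Ω
  Z2: Z = R = 100 Ω
  Z3: Z = R = 3410 Ω
Step 3 — With open output, the series arm Z2 and the output shunt Z3 appear in series to ground: Z2 + Z3 = 3510 Ω.
Step 4 — Parallel with input shunt Z1: Z_in = Z1 || (Z2 + Z3) = 0.008532 + j5.472 Ω = 5.472∠89.9° Ω.

Z = 0.008532 + j5.472 Ω = 5.472∠89.9° Ω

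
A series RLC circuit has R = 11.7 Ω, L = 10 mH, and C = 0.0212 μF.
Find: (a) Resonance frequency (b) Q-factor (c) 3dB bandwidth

Step 1 — Resonance: ω₀ = 1/√(LC) = 1/√(0.01·2.12e-08) = 6.868e+04 rad/s.
Step 2 — f₀ = ω₀/(2π) = 1.093e+04 Hz.
Step 3 — Series Q: Q = ω₀L/R = 6.868e+04·0.01/11.7 = 58.7.
Step 4 — Bandwidth: Δω = ω₀/Q = 1170 rad/s; BW = Δω/(2π) = 186.2 Hz.

(a) f₀ = 1.093e+04 Hz  (b) Q = 58.7  (c) BW = 186.2 Hz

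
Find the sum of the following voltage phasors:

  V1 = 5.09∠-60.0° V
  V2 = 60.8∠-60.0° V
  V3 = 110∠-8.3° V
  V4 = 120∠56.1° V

Step 1 — Convert each phasor to rectangular form:
  V1 = 5.09·(cos(-60.0°) + j·sin(-60.0°)) = 2.545 - j4.408 V
  V2 = 60.8·(cos(-60.0°) + j·sin(-60.0°)) = 30.4 - j52.65 V
  V3 = 110·(cos(-8.3°) + j·sin(-8.3°)) = 108.8 - j15.88 V
  V4 = 120·(cos(56.1°) + j·sin(56.1°)) = 66.93 + j99.6 V
Step 2 — Sum components: V_total = 208.7 + j26.66 V.
Step 3 — Convert to polar: |V_total| = 210.4 V, ∠V_total = 7.3°.

V_total = 210.4∠7.3° V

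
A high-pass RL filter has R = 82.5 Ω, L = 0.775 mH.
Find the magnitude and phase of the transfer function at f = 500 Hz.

Step 1 — Angular frequency: ω = 2π·500 = 3142 rad/s.
Step 2 — Transfer function: H(jω) = jωL/(R + jωL).
Step 3 — Numerator jωL = j·2.435; denominator R + jωL = 82.5 + j2.435.
Step 4 — H = 0.0008702 + j0.02949.
Step 5 — Magnitude: |H| = 0.0295 (-30.6 dB); phase: φ = 88.3°.

|H| = 0.0295 (-30.6 dB), φ = 88.3°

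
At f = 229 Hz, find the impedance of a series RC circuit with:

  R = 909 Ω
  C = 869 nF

Step 1 — Angular frequency: ω = 2π·f = 2π·229 = 1439 rad/s.
Step 2 — Component impedances:
  R: Z = R = 909 Ω
  C: Z = 1/(jωC) = -j/(ω·C) = 0 - j799.8 Ω
Step 3 — Series combination: Z_total = R + C = 909 - j799.8 Ω = 1211∠-41.3° Ω.

Z = 909 - j799.8 Ω = 1211∠-41.3° Ω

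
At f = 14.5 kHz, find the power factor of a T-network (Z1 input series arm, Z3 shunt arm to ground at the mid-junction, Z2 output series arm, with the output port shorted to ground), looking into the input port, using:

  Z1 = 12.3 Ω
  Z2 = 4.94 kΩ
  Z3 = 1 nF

Step 1 — Angular frequency: ω = 2π·f = 2π·1.45e+04 = 9.111e+04 rad/s.
Step 2 — Component impedances:
  Z1: Z = R = 12.3 Ω
  Z2: Z = R = 4940 Ω
  Z3: Z = 1/(jωC) = -j/(ω·C) = 0 - j1.098e+04 Ω
Step 3 — With the output port shorted to ground, the output series arm Z2 runs from the junction to ground; the shunt arm Z3 also runs from the junction to ground. They appear in parallel: Z3 || Z2 = 4108 - j1849 Ω.
Step 4 — Series with input arm Z1: Z_in = Z1 + (Z3 || Z2) = 4120 - j1849 Ω = 4516∠-24.2° Ω.
Step 5 — Power factor: PF = cos(φ) = Re(Z)/|Z| = 4120.2/4516 = 0.9124.
Step 6 — Type: Im(Z) = -1849 ⇒ leading (phase φ = -24.2°).

PF = 0.9124 (leading, φ = -24.2°)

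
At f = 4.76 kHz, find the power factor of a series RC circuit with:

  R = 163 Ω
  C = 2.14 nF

Step 1 — Angular frequency: ω = 2π·f = 2π·4760 = 2.991e+04 rad/s.
Step 2 — Component impedances:
  R: Z = R = 163 Ω
  C: Z = 1/(jωC) = -j/(ω·C) = 0 - j1.562e+04 Ω
Step 3 — Series combination: Z_total = R + C = 163 - j1.562e+04 Ω = 1.563e+04∠-89.4° Ω.
Step 4 — Power factor: PF = cos(φ) = Re(Z)/|Z| = 163/1.563e+04 = 0.01043.
Step 5 — Type: Im(Z) = -1.562e+04 ⇒ leading (phase φ = -89.4°).

PF = 0.01043 (leading, φ = -89.4°)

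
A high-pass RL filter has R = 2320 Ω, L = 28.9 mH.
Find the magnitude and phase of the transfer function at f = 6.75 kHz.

Step 1 — Angular frequency: ω = 2π·6750 = 4.241e+04 rad/s.
Step 2 — Transfer function: H(jω) = jωL/(R + jωL).
Step 3 — Numerator jωL = j·1226; denominator R + jωL = 2320 + j1226.
Step 4 — H = 0.2182 + j0.413.
Step 5 — Magnitude: |H| = 0.4671 (-6.6 dB); phase: φ = 62.2°.

|H| = 0.4671 (-6.6 dB), φ = 62.2°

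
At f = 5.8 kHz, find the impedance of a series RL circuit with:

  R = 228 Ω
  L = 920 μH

Step 1 — Angular frequency: ω = 2π·f = 2π·5800 = 3.644e+04 rad/s.
Step 2 — Component impedances:
  R: Z = R = 228 Ω
  L: Z = jωL = j·3.644e+04·0.00092 = 0 + j33.53 Ω
Step 3 — Series combination: Z_total = R + L = 228 + j33.53 Ω = 230.5∠8.4° Ω.

Z = 228 + j33.53 Ω = 230.5∠8.4° Ω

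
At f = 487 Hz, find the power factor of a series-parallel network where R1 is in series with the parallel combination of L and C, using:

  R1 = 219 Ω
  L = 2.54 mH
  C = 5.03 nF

Step 1 — Angular frequency: ω = 2π·f = 2π·487 = 3060 rad/s.
Step 2 — Component impedances:
  R1: Z = R = 219 Ω
  L: Z = jωL = j·3060·0.00254 = 0 + j7.772 Ω
  C: Z = 1/(jωC) = -j/(ω·C) = 0 - j6.497e+04 Ω
Step 3 — Parallel branch: L || C = 1/(1/L + 1/C) = 0 + j7.773 Ω.
Step 4 — Series with R1: Z_total = R1 + (L || C) = 219 + j7.773 Ω = 219.1∠2.0° Ω.
Step 5 — Power factor: PF = cos(φ) = Re(Z)/|Z| = 219/219.14 = 0.9994.
Step 6 — Type: Im(Z) = 7.773 ⇒ lagging (phase φ = 2.0°).

PF = 0.9994 (lagging, φ = 2.0°)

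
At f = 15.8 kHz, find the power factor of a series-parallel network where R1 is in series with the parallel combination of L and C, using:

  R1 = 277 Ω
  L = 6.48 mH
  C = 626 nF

Step 1 — Angular frequency: ω = 2π·f = 2π·1.58e+04 = 9.927e+04 rad/s.
Step 2 — Component impedances:
  R1: Z = R = 277 Ω
  L: Z = jωL = j·9.927e+04·0.00648 = 0 + j643.3 Ω
  C: Z = 1/(jωC) = -j/(ω·C) = 0 - j16.09 Ω
Step 3 — Parallel branch: L || C = 1/(1/L + 1/C) = 0 - j16.5 Ω.
Step 4 — Series with R1: Z_total = R1 + (L || C) = 277 - j16.5 Ω = 277.5∠-3.4° Ω.
Step 5 — Power factor: PF = cos(φ) = Re(Z)/|Z| = 277/277.5 = 0.9982.
Step 6 — Type: Im(Z) = -16.5 ⇒ leading (phase φ = -3.4°).

PF = 0.9982 (leading, φ = -3.4°)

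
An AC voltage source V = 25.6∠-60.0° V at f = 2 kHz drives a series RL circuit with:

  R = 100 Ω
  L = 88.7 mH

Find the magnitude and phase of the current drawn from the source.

Step 1 — Angular frequency: ω = 2π·f = 2π·2000 = 1.257e+04 rad/s.
Step 2 — Component impedances:
  R: Z = R = 100 Ω
  L: Z = jωL = j·1.257e+04·0.0887 = 0 + j1115 Ω
Step 3 — Series combination: Z_total = R + L = 100 + j1115 Ω = 1119∠84.9° Ω.
Step 4 — Source phasor: V = 25.6∠-60.0° V = 12.8 - j22.17 V.
Step 5 — Ohm's law: I = V / Z_total = (12.8 - j22.17) / (100 + j1115) = -0.01871 - j0.01316 A.
Step 6 — Convert to polar: |I| = 0.02288 A, ∠I = -144.9°.

I = 0.02288∠-144.9° A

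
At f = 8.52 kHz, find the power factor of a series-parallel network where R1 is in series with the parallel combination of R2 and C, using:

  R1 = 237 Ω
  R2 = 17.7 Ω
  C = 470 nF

Step 1 — Angular frequency: ω = 2π·f = 2π·8520 = 5.353e+04 rad/s.
Step 2 — Component impedances:
  R1: Z = R = 237 Ω
  R2: Z = R = 17.7 Ω
  C: Z = 1/(jωC) = -j/(ω·C) = 0 - j39.75 Ω
Step 3 — Parallel branch: R2 || C = 1/(1/R2 + 1/C) = 14.77 - j6.578 Ω.
Step 4 — Series with R1: Z_total = R1 + (R2 || C) = 251.8 - j6.578 Ω = 251.9∠-1.5° Ω.
Step 5 — Power factor: PF = cos(φ) = Re(Z)/|Z| = 251.771/251.857 = 0.9997.
Step 6 — Type: Im(Z) = -6.578 ⇒ leading (phase φ = -1.5°).

PF = 0.9997 (leading, φ = -1.5°)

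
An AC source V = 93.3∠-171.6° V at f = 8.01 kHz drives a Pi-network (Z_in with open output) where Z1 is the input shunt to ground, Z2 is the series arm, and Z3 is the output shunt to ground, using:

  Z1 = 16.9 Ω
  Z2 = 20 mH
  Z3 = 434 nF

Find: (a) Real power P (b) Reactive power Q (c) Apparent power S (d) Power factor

Step 1 — Angular frequency: ω = 2π·f = 2π·8010 = 5.033e+04 rad/s.
Step 2 — Component impedances:
  Z1: Z = R = 16.9 Ω
  Z2: Z = jωL = j·5.033e+04·0.02 = 0 + j1007 Ω
  Z3: Z = 1/(jωC) = -j/(ω·C) = 0 - j45.78 Ω
Step 3 — With open output, the series arm Z2 and the output shunt Z3 appear in series to ground: Z2 + Z3 = 0 + j960.8 Ω.
Step 4 — Parallel with input shunt Z1: Z_in = Z1 || (Z2 + Z3) = 16.89 + j0.2972 Ω = 16.9∠1.0° Ω.
Step 5 — Source phasor: V = 93.3∠-171.6° V = -92.3 - j13.63 V.
Step 6 — Current: I = V / Z = -5.476 - j0.7104 A = 5.522∠-172.6° A.
Step 7 — Complex power: S = V·I* = 515.1 + j9.06 VA.
Step 8 — Real power: P = Re(S) = 515.1 W.
Step 9 — Reactive power: Q = Im(S) = 9.06 VAR.
Step 10 — Apparent power: |S| = 515.2 VA.
Step 11 — Power factor: PF = P/|S| = 0.9998 (lagging).

(a) P = 515.1 W  (b) Q = 9.06 VAR  (c) S = 515.2 VA  (d) PF = 0.9998 (lagging)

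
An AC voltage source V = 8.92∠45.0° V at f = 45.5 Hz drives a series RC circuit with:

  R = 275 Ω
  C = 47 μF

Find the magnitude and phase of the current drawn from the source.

Step 1 — Angular frequency: ω = 2π·f = 2π·45.5 = 285.9 rad/s.
Step 2 — Component impedances:
  R: Z = R = 275 Ω
  C: Z = 1/(jωC) = -j/(ω·C) = 0 - j74.42 Ω
Step 3 — Series combination: Z_total = R + C = 275 - j74.42 Ω = 284.9∠-15.1° Ω.
Step 4 — Source phasor: V = 8.92∠45.0° V = 6.307 + j6.307 V.
Step 5 — Ohm's law: I = V / Z_total = (6.307 + j6.307) / (275 - j74.42) = 0.01559 + j0.02715 A.
Step 6 — Convert to polar: |I| = 0.03131 A, ∠I = 60.1°.

I = 0.03131∠60.1° A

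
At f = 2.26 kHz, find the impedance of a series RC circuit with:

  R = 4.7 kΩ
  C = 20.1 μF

Step 1 — Angular frequency: ω = 2π·f = 2π·2260 = 1.42e+04 rad/s.
Step 2 — Component impedances:
  R: Z = R = 4700 Ω
  C: Z = 1/(jωC) = -j/(ω·C) = 0 - j3.504 Ω
Step 3 — Series combination: Z_total = R + C = 4700 - j3.504 Ω = 4700∠-0.0° Ω.

Z = 4700 - j3.504 Ω = 4700∠-0.0° Ω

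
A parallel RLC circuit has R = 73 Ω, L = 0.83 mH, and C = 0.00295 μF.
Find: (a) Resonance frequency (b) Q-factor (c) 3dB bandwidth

Step 1 — Resonance: ω₀ = 1/√(LC) = 1/√(0.00083·2.95e-09) = 6.391e+05 rad/s.
Step 2 — f₀ = ω₀/(2π) = 1.017e+05 Hz.
Step 3 — Parallel Q: Q = R/(ω₀L) = 73/(6.391e+05·0.00083) = 0.1376.
Step 4 — Bandwidth: Δω = ω₀/Q = 4.644e+06 rad/s; BW = Δω/(2π) = 7.391e+05 Hz.

(a) f₀ = 1.017e+05 Hz  (b) Q = 0.1376  (c) BW = 7.391e+05 Hz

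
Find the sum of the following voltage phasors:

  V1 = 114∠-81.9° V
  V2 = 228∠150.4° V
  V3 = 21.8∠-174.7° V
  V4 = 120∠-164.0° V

Step 1 — Convert each phasor to rectangular form:
  V1 = 114·(cos(-81.9°) + j·sin(-81.9°)) = 16.06 - j112.9 V
  V2 = 228·(cos(150.4°) + j·sin(150.4°)) = -198.2 + j112.6 V
  V3 = 21.8·(cos(-174.7°) + j·sin(-174.7°)) = -21.71 - j2.014 V
  V4 = 120·(cos(-164.0°) + j·sin(-164.0°)) = -115.4 - j33.08 V
Step 2 — Sum components: V_total = -319.2 - j35.33 V.
Step 3 — Convert to polar: |V_total| = 321.2 V, ∠V_total = -173.7°.

V_total = 321.2∠-173.7° V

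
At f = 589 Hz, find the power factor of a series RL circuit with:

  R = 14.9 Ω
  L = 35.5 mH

Step 1 — Angular frequency: ω = 2π·f = 2π·589 = 3701 rad/s.
Step 2 — Component impedances:
  R: Z = R = 14.9 Ω
  L: Z = jωL = j·3701·0.0355 = 0 + j131.4 Ω
Step 3 — Series combination: Z_total = R + L = 14.9 + j131.4 Ω = 132.2∠83.5° Ω.
Step 4 — Power factor: PF = cos(φ) = Re(Z)/|Z| = 14.9/132.2 = 0.1127.
Step 5 — Type: Im(Z) = 131.4 ⇒ lagging (phase φ = 83.5°).

PF = 0.1127 (lagging, φ = 83.5°)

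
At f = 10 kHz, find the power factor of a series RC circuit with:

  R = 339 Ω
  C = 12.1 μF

Step 1 — Angular frequency: ω = 2π·f = 2π·1e+04 = 6.283e+04 rad/s.
Step 2 — Component impedances:
  R: Z = R = 339 Ω
  C: Z = 1/(jωC) = -j/(ω·C) = 0 - j1.315 Ω
Step 3 — Series combination: Z_total = R + C = 339 - j1.315 Ω = 339∠-0.2° Ω.
Step 4 — Power factor: PF = cos(φ) = Re(Z)/|Z| = 339/339 = 1.
Step 5 — Type: Im(Z) = -1.315 ⇒ leading (phase φ = -0.2°).

PF = 1 (leading, φ = -0.2°)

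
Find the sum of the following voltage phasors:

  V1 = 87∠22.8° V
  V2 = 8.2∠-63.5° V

Step 1 — Convert each phasor to rectangular form:
  V1 = 87·(cos(22.8°) + j·sin(22.8°)) = 80.2 + j33.71 V
  V2 = 8.2·(cos(-63.5°) + j·sin(-63.5°)) = 3.659 - j7.338 V
Step 2 — Sum components: V_total = 83.86 + j26.38 V.
Step 3 — Convert to polar: |V_total| = 87.91 V, ∠V_total = 17.5°.

V_total = 87.91∠17.5° V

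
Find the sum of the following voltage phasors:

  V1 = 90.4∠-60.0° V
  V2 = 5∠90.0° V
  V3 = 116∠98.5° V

Step 1 — Convert each phasor to rectangular form:
  V1 = 90.4·(cos(-60.0°) + j·sin(-60.0°)) = 45.2 - j78.29 V
  V2 = 5·(cos(90.0°) + j·sin(90.0°)) = 0 + j5 V
  V3 = 116·(cos(98.5°) + j·sin(98.5°)) = -17.15 + j114.7 V
Step 2 — Sum components: V_total = 28.05 + j41.44 V.
Step 3 — Convert to polar: |V_total| = 50.04 V, ∠V_total = 55.9°.

V_total = 50.04∠55.9° V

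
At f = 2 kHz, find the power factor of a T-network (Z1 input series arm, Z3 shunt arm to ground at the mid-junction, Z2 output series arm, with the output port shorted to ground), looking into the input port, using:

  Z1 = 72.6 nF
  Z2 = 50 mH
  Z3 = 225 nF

Step 1 — Angular frequency: ω = 2π·f = 2π·2000 = 1.257e+04 rad/s.
Step 2 — Component impedances:
  Z1: Z = 1/(jωC) = -j/(ω·C) = 0 - j1096 Ω
  Z2: Z = jωL = j·1.257e+04·0.05 = 0 + j628.3 Ω
  Z3: Z = 1/(jωC) = -j/(ω·C) = 0 - j353.7 Ω
Step 3 — With the output port shorted to ground, the output series arm Z2 runs from the junction to ground; the shunt arm Z3 also runs from the junction to ground. They appear in parallel: Z3 || Z2 = 0 - j809.1 Ω.
Step 4 — Series with input arm Z1: Z_in = Z1 + (Z3 || Z2) = 0 - j1905 Ω = 1905∠-90.0° Ω.
Step 5 — Power factor: PF = cos(φ) = Re(Z)/|Z| = 0/1905 = 0.
Step 6 — Type: Im(Z) = -1905 ⇒ leading (phase φ = -90.0°).

PF = 0 (leading, φ = -90.0°)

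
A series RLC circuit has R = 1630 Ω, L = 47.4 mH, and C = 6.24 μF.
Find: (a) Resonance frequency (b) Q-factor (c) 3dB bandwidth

Step 1 — Resonance: ω₀ = 1/√(LC) = 1/√(0.0474·6.24e-06) = 1839 rad/s.
Step 2 — f₀ = ω₀/(2π) = 292.6 Hz.
Step 3 — Series Q: Q = ω₀L/R = 1839·0.0474/1630 = 0.05347.
Step 4 — Bandwidth: Δω = ω₀/Q = 3.439e+04 rad/s; BW = Δω/(2π) = 5473 Hz.

(a) f₀ = 292.6 Hz  (b) Q = 0.05347  (c) BW = 5473 Hz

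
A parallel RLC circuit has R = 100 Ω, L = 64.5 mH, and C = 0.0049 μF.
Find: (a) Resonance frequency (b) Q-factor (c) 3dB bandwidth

Step 1 — Resonance: ω₀ = 1/√(LC) = 1/√(0.0645·4.9e-09) = 5.625e+04 rad/s.
Step 2 — f₀ = ω₀/(2π) = 8952 Hz.
Step 3 — Parallel Q: Q = R/(ω₀L) = 100/(5.625e+04·0.0645) = 0.02756.
Step 4 — Bandwidth: Δω = ω₀/Q = 2.041e+06 rad/s; BW = Δω/(2π) = 3.248e+05 Hz.

(a) f₀ = 8952 Hz  (b) Q = 0.02756  (c) BW = 3.248e+05 Hz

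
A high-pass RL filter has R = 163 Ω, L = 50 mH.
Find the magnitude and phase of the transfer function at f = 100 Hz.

Step 1 — Angular frequency: ω = 2π·100 = 628.3 rad/s.
Step 2 — Transfer function: H(jω) = jωL/(R + jωL).
Step 3 — Numerator jωL = j·31.42; denominator R + jωL = 163 + j31.42.
Step 4 — H = 0.03582 + j0.1858.
Step 5 — Magnitude: |H| = 0.1893 (-14.5 dB); phase: φ = 79.1°.

|H| = 0.1893 (-14.5 dB), φ = 79.1°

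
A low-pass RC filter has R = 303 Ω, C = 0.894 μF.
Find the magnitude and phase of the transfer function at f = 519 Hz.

Step 1 — Angular frequency: ω = 2π·519 = 3261 rad/s.
Step 2 — Transfer function: H(jω) = 1/(1 + jωRC).
Step 3 — Denominator: 1 + jωRC = 1 + j·3261·303·8.94e-07 = 1 + j0.8833.
Step 4 — H = 0.5617 - j0.4962.
Step 5 — Magnitude: |H| = 0.7495 (-2.5 dB); phase: φ = -41.5°.

|H| = 0.7495 (-2.5 dB), φ = -41.5°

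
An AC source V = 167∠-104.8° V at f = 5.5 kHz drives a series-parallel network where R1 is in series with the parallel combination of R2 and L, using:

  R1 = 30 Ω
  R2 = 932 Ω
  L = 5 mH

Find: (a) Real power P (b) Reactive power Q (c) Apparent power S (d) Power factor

Step 1 — Angular frequency: ω = 2π·f = 2π·5500 = 3.456e+04 rad/s.
Step 2 — Component impedances:
  R1: Z = R = 30 Ω
  R2: Z = R = 932 Ω
  L: Z = jωL = j·3.456e+04·0.005 = 0 + j172.8 Ω
Step 3 — Parallel branch: R2 || L = 1/(1/R2 + 1/L) = 30.97 + j167 Ω.
Step 4 — Series with R1: Z_total = R1 + (R2 || L) = 60.97 + j167 Ω = 177.8∠69.9° Ω.
Step 5 — Source phasor: V = 167∠-104.8° V = -42.66 - j161.5 V.
Step 6 — Current: I = V / Z = -0.9352 - j0.08595 A = 0.9391∠-174.7° A.
Step 7 — Complex power: S = V·I* = 53.77 + j147.3 VA.
Step 8 — Real power: P = Re(S) = 53.77 W.
Step 9 — Reactive power: Q = Im(S) = 147.3 VAR.
Step 10 — Apparent power: |S| = 156.8 VA.
Step 11 — Power factor: PF = P/|S| = 0.3429 (lagging).

(a) P = 53.77 W  (b) Q = 147.3 VAR  (c) S = 156.8 VA  (d) PF = 0.3429 (lagging)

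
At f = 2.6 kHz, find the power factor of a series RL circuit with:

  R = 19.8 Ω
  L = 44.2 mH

Step 1 — Angular frequency: ω = 2π·f = 2π·2600 = 1.634e+04 rad/s.
Step 2 — Component impedances:
  R: Z = R = 19.8 Ω
  L: Z = jωL = j·1.634e+04·0.0442 = 0 + j722.1 Ω
Step 3 — Series combination: Z_total = R + L = 19.8 + j722.1 Ω = 722.3∠88.4° Ω.
Step 4 — Power factor: PF = cos(φ) = Re(Z)/|Z| = 19.8/722.3 = 0.02741.
Step 5 — Type: Im(Z) = 722.1 ⇒ lagging (phase φ = 88.4°).

PF = 0.02741 (lagging, φ = 88.4°)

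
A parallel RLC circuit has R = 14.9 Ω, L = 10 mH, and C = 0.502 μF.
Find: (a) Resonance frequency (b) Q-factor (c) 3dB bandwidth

Step 1 — Resonance: ω₀ = 1/√(LC) = 1/√(0.01·5.02e-07) = 1.411e+04 rad/s.
Step 2 — f₀ = ω₀/(2π) = 2246 Hz.
Step 3 — Parallel Q: Q = R/(ω₀L) = 14.9/(1.411e+04·0.01) = 0.1056.
Step 4 — Bandwidth: Δω = ω₀/Q = 1.337e+05 rad/s; BW = Δω/(2π) = 2.128e+04 Hz.

(a) f₀ = 2246 Hz  (b) Q = 0.1056  (c) BW = 2.128e+04 Hz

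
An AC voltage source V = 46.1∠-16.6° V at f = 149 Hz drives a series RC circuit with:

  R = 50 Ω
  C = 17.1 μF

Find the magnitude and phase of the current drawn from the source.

Step 1 — Angular frequency: ω = 2π·f = 2π·149 = 936.2 rad/s.
Step 2 — Component impedances:
  R: Z = R = 50 Ω
  C: Z = 1/(jωC) = -j/(ω·C) = 0 - j62.47 Ω
Step 3 — Series combination: Z_total = R + C = 50 - j62.47 Ω = 80.01∠-51.3° Ω.
Step 4 — Source phasor: V = 46.1∠-16.6° V = 44.18 - j13.17 V.
Step 5 — Ohm's law: I = V / Z_total = (44.18 - j13.17) / (50 - j62.47) = 0.4735 + j0.3282 A.
Step 6 — Convert to polar: |I| = 0.5762 A, ∠I = 34.7°.

I = 0.5762∠34.7° A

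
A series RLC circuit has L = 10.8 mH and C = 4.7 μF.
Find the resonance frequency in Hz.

Step 1 — Resonance condition Im(Z)=0 gives ω₀ = 1/√(LC).
Step 2 — ω₀ = 1/√(0.0108·4.7e-06) = 4439 rad/s.
Step 3 — f₀ = ω₀/(2π) = 706.4 Hz.

f₀ = 706.4 Hz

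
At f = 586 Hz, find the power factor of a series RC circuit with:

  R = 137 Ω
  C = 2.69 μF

Step 1 — Angular frequency: ω = 2π·f = 2π·586 = 3682 rad/s.
Step 2 — Component impedances:
  R: Z = R = 137 Ω
  C: Z = 1/(jωC) = -j/(ω·C) = 0 - j101 Ω
Step 3 — Series combination: Z_total = R + C = 137 - j101 Ω = 170.2∠-36.4° Ω.
Step 4 — Power factor: PF = cos(φ) = Re(Z)/|Z| = 137/170.18 = 0.805.
Step 5 — Type: Im(Z) = -101 ⇒ leading (phase φ = -36.4°).

PF = 0.805 (leading, φ = -36.4°)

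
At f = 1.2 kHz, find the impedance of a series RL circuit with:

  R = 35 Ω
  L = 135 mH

Step 1 — Angular frequency: ω = 2π·f = 2π·1200 = 7540 rad/s.
Step 2 — Component impedances:
  R: Z = R = 35 Ω
  L: Z = jωL = j·7540·0.135 = 0 + j1018 Ω
Step 3 — Series combination: Z_total = R + L = 35 + j1018 Ω = 1018∠88.0° Ω.

Z = 35 + j1018 Ω = 1018∠88.0° Ω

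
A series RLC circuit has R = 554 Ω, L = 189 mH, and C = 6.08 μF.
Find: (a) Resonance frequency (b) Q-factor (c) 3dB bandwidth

Step 1 — Resonance: ω₀ = 1/√(LC) = 1/√(0.189·6.08e-06) = 932.9 rad/s.
Step 2 — f₀ = ω₀/(2π) = 148.5 Hz.
Step 3 — Series Q: Q = ω₀L/R = 932.9·0.189/554 = 0.3183.
Step 4 — Bandwidth: Δω = ω₀/Q = 2931 rad/s; BW = Δω/(2π) = 466.5 Hz.

(a) f₀ = 148.5 Hz  (b) Q = 0.3183  (c) BW = 466.5 Hz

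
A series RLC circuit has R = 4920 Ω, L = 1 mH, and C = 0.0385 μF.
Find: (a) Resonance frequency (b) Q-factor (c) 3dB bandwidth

Step 1 — Resonance: ω₀ = 1/√(LC) = 1/√(0.001·3.85e-08) = 1.612e+05 rad/s.
Step 2 — f₀ = ω₀/(2π) = 2.565e+04 Hz.
Step 3 — Series Q: Q = ω₀L/R = 1.612e+05·0.001/4920 = 0.03276.
Step 4 — Bandwidth: Δω = ω₀/Q = 4.92e+06 rad/s; BW = Δω/(2π) = 7.83e+05 Hz.

(a) f₀ = 2.565e+04 Hz  (b) Q = 0.03276  (c) BW = 7.83e+05 Hz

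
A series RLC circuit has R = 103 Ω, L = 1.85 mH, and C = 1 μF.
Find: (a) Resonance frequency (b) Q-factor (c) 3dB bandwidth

Step 1 — Resonance condition Im(Z)=0 gives ω₀ = 1/√(LC).
Step 2 — ω₀ = 1/√(0.00185·1e-06) = 2.325e+04 rad/s.
Step 3 — f₀ = ω₀/(2π) = 3700 Hz.
Step 4 — Series Q: Q = ω₀L/R = 2.325e+04·0.00185/103 = 0.4176.
Step 5 — 3dB bandwidth: Δω = ω₀/Q = 5.568e+04 rad/s; BW = Δω/(2π) = 8861 Hz.

(a) f₀ = 3700 Hz  (b) Q = 0.4176  (c) BW = 8861 Hz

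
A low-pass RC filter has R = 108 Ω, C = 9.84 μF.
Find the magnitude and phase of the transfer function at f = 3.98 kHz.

Step 1 — Angular frequency: ω = 2π·3980 = 2.501e+04 rad/s.
Step 2 — Transfer function: H(jω) = 1/(1 + jωRC).
Step 3 — Denominator: 1 + jωRC = 1 + j·2.501e+04·108·9.84e-06 = 1 + j26.58.
Step 4 — H = 0.001414 - j0.03758.
Step 5 — Magnitude: |H| = 0.0376 (-28.5 dB); phase: φ = -87.8°.

|H| = 0.0376 (-28.5 dB), φ = -87.8°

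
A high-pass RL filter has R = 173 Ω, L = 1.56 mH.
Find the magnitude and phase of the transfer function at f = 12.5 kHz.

Step 1 — Angular frequency: ω = 2π·1.25e+04 = 7.854e+04 rad/s.
Step 2 — Transfer function: H(jω) = jωL/(R + jωL).
Step 3 — Numerator jωL = j·122.5; denominator R + jωL = 173 + j122.5.
Step 4 — H = 0.334 + j0.4717.
Step 5 — Magnitude: |H| = 0.578 (-4.8 dB); phase: φ = 54.7°.

|H| = 0.578 (-4.8 dB), φ = 54.7°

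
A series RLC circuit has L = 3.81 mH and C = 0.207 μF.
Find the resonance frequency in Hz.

Step 1 — Resonance condition Im(Z)=0 gives ω₀ = 1/√(LC).
Step 2 — ω₀ = 1/√(0.00381·2.07e-07) = 3.561e+04 rad/s.
Step 3 — f₀ = ω₀/(2π) = 5667 Hz.

f₀ = 5667 Hz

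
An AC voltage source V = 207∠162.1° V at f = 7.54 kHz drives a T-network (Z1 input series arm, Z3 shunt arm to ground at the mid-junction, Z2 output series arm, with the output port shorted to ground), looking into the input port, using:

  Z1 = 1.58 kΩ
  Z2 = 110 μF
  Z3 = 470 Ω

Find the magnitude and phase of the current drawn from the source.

Step 1 — Angular frequency: ω = 2π·f = 2π·7540 = 4.738e+04 rad/s.
Step 2 — Component impedances:
  Z1: Z = R = 1580 Ω
  Z2: Z = 1/(jωC) = -j/(ω·C) = 0 - j0.1919 Ω
  Z3: Z = R = 470 Ω
Step 3 — With the output port shorted to ground, the output series arm Z2 runs from the junction to ground; the shunt arm Z3 also runs from the junction to ground. They appear in parallel: Z3 || Z2 = 7.835e-05 - j0.1919 Ω.
Step 4 — Series with input arm Z1: Z_in = Z1 + (Z3 || Z2) = 1580 - j0.1919 Ω = 1580∠-0.0° Ω.
Step 5 — Source phasor: V = 207∠162.1° V = -197 + j63.62 V.
Step 6 — Ohm's law: I = V / Z_total = (-197 + j63.62) / (1580 - j0.1919) = -0.1247 + j0.04025 A.
Step 7 — Convert to polar: |I| = 0.131 A, ∠I = 162.1°.

I = 0.131∠162.1° A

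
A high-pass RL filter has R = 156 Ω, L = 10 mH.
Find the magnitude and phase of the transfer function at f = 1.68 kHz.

Step 1 — Angular frequency: ω = 2π·1680 = 1.056e+04 rad/s.
Step 2 — Transfer function: H(jω) = jωL/(R + jωL).
Step 3 — Numerator jωL = j·105.6; denominator R + jωL = 156 + j105.6.
Step 4 — H = 0.3141 + j0.4641.
Step 5 — Magnitude: |H| = 0.5604 (-5.0 dB); phase: φ = 55.9°.

|H| = 0.5604 (-5.0 dB), φ = 55.9°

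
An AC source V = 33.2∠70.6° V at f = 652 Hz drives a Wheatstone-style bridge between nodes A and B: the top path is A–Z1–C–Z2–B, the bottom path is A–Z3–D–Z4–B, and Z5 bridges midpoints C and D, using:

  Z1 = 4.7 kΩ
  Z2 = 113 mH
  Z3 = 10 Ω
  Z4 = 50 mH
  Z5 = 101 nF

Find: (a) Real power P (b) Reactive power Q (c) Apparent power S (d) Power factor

Step 1 — Angular frequency: ω = 2π·f = 2π·652 = 4097 rad/s.
Step 2 — Component impedances:
  Z1: Z = R = 4700 Ω
  Z2: Z = jωL = j·4097·0.113 = 0 + j462.9 Ω
  Z3: Z = R = 10 Ω
  Z4: Z = jωL = j·4097·0.05 = 0 + j204.8 Ω
  Z5: Z = 1/(jωC) = -j/(ω·C) = 0 - j2417 Ω
Step 3 — Bridge requires nodal analysis (the Z5 bridge couples midpoints C and D, so the two paths cannot be reduced to a simple series/parallel combination). Setting node B to ground and injecting 1 A at node A, the 3-node admittance system at A, C, D solves to V_A = Z_AB = 26.13 + j224.5 Ω = 226∠83.4° Ω.
Step 4 — Source phasor: V = 33.2∠70.6° V = 11.03 + j31.31 V.
Step 5 — Current: I = V / Z = 0.1433 - j0.03245 A = 0.1469∠-12.8° A.
Step 6 — Complex power: S = V·I* = 0.5641 + j4.845 VA.
Step 7 — Real power: P = Re(S) = 0.5641 W.
Step 8 — Reactive power: Q = Im(S) = 4.845 VAR.
Step 9 — Apparent power: |S| = 4.878 VA.
Step 10 — Power factor: PF = P/|S| = 0.1156 (lagging).

(a) P = 0.5641 W  (b) Q = 4.845 VAR  (c) S = 4.878 VA  (d) PF = 0.1156 (lagging)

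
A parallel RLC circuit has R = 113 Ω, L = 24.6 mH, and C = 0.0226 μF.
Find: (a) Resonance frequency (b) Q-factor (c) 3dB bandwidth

Step 1 — Resonance: ω₀ = 1/√(LC) = 1/√(0.0246·2.26e-08) = 4.241e+04 rad/s.
Step 2 — f₀ = ω₀/(2π) = 6750 Hz.
Step 3 — Parallel Q: Q = R/(ω₀L) = 113/(4.241e+04·0.0246) = 0.1083.
Step 4 — Bandwidth: Δω = ω₀/Q = 3.916e+05 rad/s; BW = Δω/(2π) = 6.232e+04 Hz.

(a) f₀ = 6750 Hz  (b) Q = 0.1083  (c) BW = 6.232e+04 Hz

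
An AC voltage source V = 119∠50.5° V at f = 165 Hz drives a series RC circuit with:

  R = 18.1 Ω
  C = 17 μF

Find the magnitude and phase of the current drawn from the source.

Step 1 — Angular frequency: ω = 2π·f = 2π·165 = 1037 rad/s.
Step 2 — Component impedances:
  R: Z = R = 18.1 Ω
  C: Z = 1/(jωC) = -j/(ω·C) = 0 - j56.74 Ω
Step 3 — Series combination: Z_total = R + C = 18.1 - j56.74 Ω = 59.56∠-72.3° Ω.
Step 4 — Source phasor: V = 119∠50.5° V = 75.69 + j91.82 V.
Step 5 — Ohm's law: I = V / Z_total = (75.69 + j91.82) / (18.1 - j56.74) = -1.083 + j1.679 A.
Step 6 — Convert to polar: |I| = 1.998 A, ∠I = 122.8°.

I = 1.998∠122.8° A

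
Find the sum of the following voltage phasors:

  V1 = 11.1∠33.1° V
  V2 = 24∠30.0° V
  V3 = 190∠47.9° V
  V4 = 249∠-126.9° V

Step 1 — Convert each phasor to rectangular form:
  V1 = 11.1·(cos(33.1°) + j·sin(33.1°)) = 9.299 + j6.062 V
  V2 = 24·(cos(30.0°) + j·sin(30.0°)) = 20.78 + j12 V
  V3 = 190·(cos(47.9°) + j·sin(47.9°)) = 127.4 + j141 V
  V4 = 249·(cos(-126.9°) + j·sin(-126.9°)) = -149.5 - j199.1 V
Step 2 — Sum components: V_total = 7.96 - j40.08 V.
Step 3 — Convert to polar: |V_total| = 40.87 V, ∠V_total = -78.8°.

V_total = 40.87∠-78.8° V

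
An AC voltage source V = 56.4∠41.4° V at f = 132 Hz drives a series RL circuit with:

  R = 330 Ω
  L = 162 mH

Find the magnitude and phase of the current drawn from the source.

Step 1 — Angular frequency: ω = 2π·f = 2π·132 = 829.4 rad/s.
Step 2 — Component impedances:
  R: Z = R = 330 Ω
  L: Z = jωL = j·829.4·0.162 = 0 + j134.4 Ω
Step 3 — Series combination: Z_total = R + L = 330 + j134.4 Ω = 356.3∠22.2° Ω.
Step 4 — Source phasor: V = 56.4∠41.4° V = 42.31 + j37.3 V.
Step 5 — Ohm's law: I = V / Z_total = (42.31 + j37.3) / (330 + j134.4) = 0.1494 + j0.05218 A.
Step 6 — Convert to polar: |I| = 0.1583 A, ∠I = 19.2°.

I = 0.1583∠19.2° A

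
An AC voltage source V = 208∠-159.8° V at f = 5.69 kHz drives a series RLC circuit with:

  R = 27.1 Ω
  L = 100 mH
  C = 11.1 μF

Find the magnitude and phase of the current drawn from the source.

Step 1 — Angular frequency: ω = 2π·f = 2π·5690 = 3.575e+04 rad/s.
Step 2 — Component impedances:
  R: Z = R = 27.1 Ω
  L: Z = jωL = j·3.575e+04·0.1 = 0 + j3575 Ω
  C: Z = 1/(jωC) = -j/(ω·C) = 0 - j2.52 Ω
Step 3 — Series combination: Z_total = R + L + C = 27.1 + j3573 Ω = 3573∠89.6° Ω.
Step 4 — Source phasor: V = 208∠-159.8° V = -195.2 - j71.82 V.
Step 5 — Ohm's law: I = V / Z_total = (-195.2 - j71.82) / (27.1 + j3573) = -0.02052 + j0.05448 A.
Step 6 — Convert to polar: |I| = 0.05822 A, ∠I = 110.6°.

I = 0.05822∠110.6° A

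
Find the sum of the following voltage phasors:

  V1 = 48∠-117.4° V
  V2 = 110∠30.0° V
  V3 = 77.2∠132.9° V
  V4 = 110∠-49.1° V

Step 1 — Convert each phasor to rectangular form:
  V1 = 48·(cos(-117.4°) + j·sin(-117.4°)) = -22.09 - j42.62 V
  V2 = 110·(cos(30.0°) + j·sin(30.0°)) = 95.26 + j55 V
  V3 = 77.2·(cos(132.9°) + j·sin(132.9°)) = -52.55 + j56.55 V
  V4 = 110·(cos(-49.1°) + j·sin(-49.1°)) = 72.02 - j83.14 V
Step 2 — Sum components: V_total = 92.64 - j14.21 V.
Step 3 — Convert to polar: |V_total| = 93.73 V, ∠V_total = -8.7°.

V_total = 93.73∠-8.7° V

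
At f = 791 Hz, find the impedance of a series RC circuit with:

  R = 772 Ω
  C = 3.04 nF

Step 1 — Angular frequency: ω = 2π·f = 2π·791 = 4970 rad/s.
Step 2 — Component impedances:
  R: Z = R = 772 Ω
  C: Z = 1/(jωC) = -j/(ω·C) = 0 - j6.619e+04 Ω
Step 3 — Series combination: Z_total = R + C = 772 - j6.619e+04 Ω = 6.619e+04∠-89.3° Ω.

Z = 772 - j6.619e+04 Ω = 6.619e+04∠-89.3° Ω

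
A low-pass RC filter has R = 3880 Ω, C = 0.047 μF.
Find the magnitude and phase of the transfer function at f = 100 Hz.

Step 1 — Angular frequency: ω = 2π·100 = 628.3 rad/s.
Step 2 — Transfer function: H(jω) = 1/(1 + jωRC).
Step 3 — Denominator: 1 + jωRC = 1 + j·628.3·3880·4.7e-08 = 1 + j0.1146.
Step 4 — H = 0.987 - j0.1131.
Step 5 — Magnitude: |H| = 0.9935 (-0.1 dB); phase: φ = -6.5°.

|H| = 0.9935 (-0.1 dB), φ = -6.5°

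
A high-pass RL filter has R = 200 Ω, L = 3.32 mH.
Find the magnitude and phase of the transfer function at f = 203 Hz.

Step 1 — Angular frequency: ω = 2π·203 = 1275 rad/s.
Step 2 — Transfer function: H(jω) = jωL/(R + jωL).
Step 3 — Numerator jωL = j·4.235; denominator R + jωL = 200 + j4.235.
Step 4 — H = 0.0004481 + j0.02116.
Step 5 — Magnitude: |H| = 0.02117 (-33.5 dB); phase: φ = 88.8°.

|H| = 0.02117 (-33.5 dB), φ = 88.8°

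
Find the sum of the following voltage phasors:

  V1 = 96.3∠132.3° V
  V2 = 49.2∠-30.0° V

Step 1 — Convert each phasor to rectangular form:
  V1 = 96.3·(cos(132.3°) + j·sin(132.3°)) = -64.81 + j71.23 V
  V2 = 49.2·(cos(-30.0°) + j·sin(-30.0°)) = 42.61 - j24.6 V
Step 2 — Sum components: V_total = -22.2 + j46.63 V.
Step 3 — Convert to polar: |V_total| = 51.64 V, ∠V_total = 115.5°.

V_total = 51.64∠115.5° V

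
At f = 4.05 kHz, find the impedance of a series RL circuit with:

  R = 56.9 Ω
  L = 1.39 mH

Step 1 — Angular frequency: ω = 2π·f = 2π·4050 = 2.545e+04 rad/s.
Step 2 — Component impedances:
  R: Z = R = 56.9 Ω
  L: Z = jωL = j·2.545e+04·0.00139 = 0 + j35.37 Ω
Step 3 — Series combination: Z_total = R + L = 56.9 + j35.37 Ω = 67∠31.9° Ω.

Z = 56.9 + j35.37 Ω = 67∠31.9° Ω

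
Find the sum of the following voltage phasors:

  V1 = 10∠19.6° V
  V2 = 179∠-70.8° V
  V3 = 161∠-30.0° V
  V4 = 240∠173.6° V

Step 1 — Convert each phasor to rectangular form:
  V1 = 10·(cos(19.6°) + j·sin(19.6°)) = 9.421 + j3.355 V
  V2 = 179·(cos(-70.8°) + j·sin(-70.8°)) = 58.87 - j169 V
  V3 = 161·(cos(-30.0°) + j·sin(-30.0°)) = 139.4 - j80.5 V
  V4 = 240·(cos(173.6°) + j·sin(173.6°)) = -238.5 + j26.75 V
Step 2 — Sum components: V_total = -30.79 - j219.4 V.
Step 3 — Convert to polar: |V_total| = 221.6 V, ∠V_total = -98.0°.

V_total = 221.6∠-98.0° V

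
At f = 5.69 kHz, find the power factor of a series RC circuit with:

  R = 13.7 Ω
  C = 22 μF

Step 1 — Angular frequency: ω = 2π·f = 2π·5690 = 3.575e+04 rad/s.
Step 2 — Component impedances:
  R: Z = R = 13.7 Ω
  C: Z = 1/(jωC) = -j/(ω·C) = 0 - j1.271 Ω
Step 3 — Series combination: Z_total = R + C = 13.7 - j1.271 Ω = 13.76∠-5.3° Ω.
Step 4 — Power factor: PF = cos(φ) = Re(Z)/|Z| = 13.7/13.759 = 0.9957.
Step 5 — Type: Im(Z) = -1.271 ⇒ leading (phase φ = -5.3°).

PF = 0.9957 (leading, φ = -5.3°)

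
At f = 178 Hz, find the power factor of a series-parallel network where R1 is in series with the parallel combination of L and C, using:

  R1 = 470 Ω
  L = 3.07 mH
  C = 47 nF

Step 1 — Angular frequency: ω = 2π·f = 2π·178 = 1118 rad/s.
Step 2 — Component impedances:
  R1: Z = R = 470 Ω
  L: Z = jωL = j·1118·0.00307 = 0 + j3.434 Ω
  C: Z = 1/(jωC) = -j/(ω·C) = 0 - j1.902e+04 Ω
Step 3 — Parallel branch: L || C = 1/(1/L + 1/C) = 0 + j3.434 Ω.
Step 4 — Series with R1: Z_total = R1 + (L || C) = 470 + j3.434 Ω = 470∠0.4° Ω.
Step 5 — Power factor: PF = cos(φ) = Re(Z)/|Z| = 470/470 = 1.
Step 6 — Type: Im(Z) = 3.434 ⇒ lagging (phase φ = 0.4°).

PF = 1 (lagging, φ = 0.4°)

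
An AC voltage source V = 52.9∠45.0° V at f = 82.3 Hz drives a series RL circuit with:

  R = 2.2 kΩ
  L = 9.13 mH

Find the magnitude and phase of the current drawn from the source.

Step 1 — Angular frequency: ω = 2π·f = 2π·82.3 = 517.1 rad/s.
Step 2 — Component impedances:
  R: Z = R = 2200 Ω
  L: Z = jωL = j·517.1·0.00913 = 0 + j4.721 Ω
Step 3 — Series combination: Z_total = R + L = 2200 + j4.721 Ω = 2200∠0.1° Ω.
Step 4 — Source phasor: V = 52.9∠45.0° V = 37.41 + j37.41 V.
Step 5 — Ohm's law: I = V / Z_total = (37.41 + j37.41) / (2200 + j4.721) = 0.01704 + j0.01697 A.
Step 6 — Convert to polar: |I| = 0.02405 A, ∠I = 44.9°.

I = 0.02405∠44.9° A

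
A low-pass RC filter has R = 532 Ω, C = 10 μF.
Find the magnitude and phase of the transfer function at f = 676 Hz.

Step 1 — Angular frequency: ω = 2π·676 = 4247 rad/s.
Step 2 — Transfer function: H(jω) = 1/(1 + jωRC).
Step 3 — Denominator: 1 + jωRC = 1 + j·4247·532·1e-05 = 1 + j22.6.
Step 4 — H = 0.001955 - j0.04417.
Step 5 — Magnitude: |H| = 0.04421 (-27.1 dB); phase: φ = -87.5°.

|H| = 0.04421 (-27.1 dB), φ = -87.5°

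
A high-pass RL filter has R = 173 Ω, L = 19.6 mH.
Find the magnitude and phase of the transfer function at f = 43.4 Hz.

Step 1 — Angular frequency: ω = 2π·43.4 = 272.7 rad/s.
Step 2 — Transfer function: H(jω) = jωL/(R + jωL).
Step 3 — Numerator jωL = j·5.345; denominator R + jωL = 173 + j5.345.
Step 4 — H = 0.0009536 + j0.03086.
Step 5 — Magnitude: |H| = 0.03088 (-30.2 dB); phase: φ = 88.2°.

|H| = 0.03088 (-30.2 dB), φ = 88.2°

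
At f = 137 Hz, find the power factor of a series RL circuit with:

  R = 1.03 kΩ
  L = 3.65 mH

Step 1 — Angular frequency: ω = 2π·f = 2π·137 = 860.8 rad/s.
Step 2 — Component impedances:
  R: Z = R = 1030 Ω
  L: Z = jωL = j·860.8·0.00365 = 0 + j3.142 Ω
Step 3 — Series combination: Z_total = R + L = 1030 + j3.142 Ω = 1030∠0.2° Ω.
Step 4 — Power factor: PF = cos(φ) = Re(Z)/|Z| = 1030/1030 = 1.
Step 5 — Type: Im(Z) = 3.142 ⇒ lagging (phase φ = 0.2°).

PF = 1 (lagging, φ = 0.2°)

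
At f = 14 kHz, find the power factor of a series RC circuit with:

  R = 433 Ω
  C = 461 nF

Step 1 — Angular frequency: ω = 2π·f = 2π·1.4e+04 = 8.796e+04 rad/s.
Step 2 — Component impedances:
  R: Z = R = 433 Ω
  C: Z = 1/(jωC) = -j/(ω·C) = 0 - j24.66 Ω
Step 3 — Series combination: Z_total = R + C = 433 - j24.66 Ω = 433.7∠-3.3° Ω.
Step 4 — Power factor: PF = cos(φ) = Re(Z)/|Z| = 433/433.7 = 0.9984.
Step 5 — Type: Im(Z) = -24.66 ⇒ leading (phase φ = -3.3°).

PF = 0.9984 (leading, φ = -3.3°)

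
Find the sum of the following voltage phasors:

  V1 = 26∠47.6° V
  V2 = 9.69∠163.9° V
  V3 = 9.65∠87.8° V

Step 1 — Convert each phasor to rectangular form:
  V1 = 26·(cos(47.6°) + j·sin(47.6°)) = 17.53 + j19.2 V
  V2 = 9.69·(cos(163.9°) + j·sin(163.9°)) = -9.31 + j2.687 V
  V3 = 9.65·(cos(87.8°) + j·sin(87.8°)) = 0.3704 + j9.643 V
Step 2 — Sum components: V_total = 8.592 + j31.53 V.
Step 3 — Convert to polar: |V_total| = 32.68 V, ∠V_total = 74.8°.

V_total = 32.68∠74.8° V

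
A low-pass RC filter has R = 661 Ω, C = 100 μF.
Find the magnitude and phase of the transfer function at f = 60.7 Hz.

Step 1 — Angular frequency: ω = 2π·60.7 = 381.4 rad/s.
Step 2 — Transfer function: H(jω) = 1/(1 + jωRC).
Step 3 — Denominator: 1 + jωRC = 1 + j·381.4·661·0.0001 = 1 + j25.21.
Step 4 — H = 0.001571 - j0.0396.
Step 5 — Magnitude: |H| = 0.03964 (-28.0 dB); phase: φ = -87.7°.

|H| = 0.03964 (-28.0 dB), φ = -87.7°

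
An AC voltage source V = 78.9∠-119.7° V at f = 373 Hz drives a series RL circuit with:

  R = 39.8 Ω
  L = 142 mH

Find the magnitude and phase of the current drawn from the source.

Step 1 — Angular frequency: ω = 2π·f = 2π·373 = 2344 rad/s.
Step 2 — Component impedances:
  R: Z = R = 39.8 Ω
  L: Z = jωL = j·2344·0.142 = 0 + j332.8 Ω
Step 3 — Series combination: Z_total = R + L = 39.8 + j332.8 Ω = 335.2∠83.2° Ω.
Step 4 — Source phasor: V = 78.9∠-119.7° V = -39.09 - j68.54 V.
Step 5 — Ohm's law: I = V / Z_total = (-39.09 - j68.54) / (39.8 + j332.8) = -0.2169 + j0.09153 A.
Step 6 — Convert to polar: |I| = 0.2354 A, ∠I = 157.1°.

I = 0.2354∠157.1° A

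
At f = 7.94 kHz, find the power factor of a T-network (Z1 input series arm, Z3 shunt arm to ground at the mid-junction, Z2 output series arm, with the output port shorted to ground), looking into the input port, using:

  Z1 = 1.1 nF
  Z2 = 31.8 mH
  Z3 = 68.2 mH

Step 1 — Angular frequency: ω = 2π·f = 2π·7940 = 4.989e+04 rad/s.
Step 2 — Component impedances:
  Z1: Z = 1/(jωC) = -j/(ω·C) = 0 - j1.822e+04 Ω
  Z2: Z = jωL = j·4.989e+04·0.0318 = 0 + j1586 Ω
  Z3: Z = jωL = j·4.989e+04·0.0682 = 0 + j3402 Ω
Step 3 — With the output port shorted to ground, the output series arm Z2 runs from the junction to ground; the shunt arm Z3 also runs from the junction to ground. They appear in parallel: Z3 || Z2 = 0 + j1082 Ω.
Step 4 — Series with input arm Z1: Z_in = Z1 + (Z3 || Z2) = 0 - j1.714e+04 Ω = 1.714e+04∠-90.0° Ω.
Step 5 — Power factor: PF = cos(φ) = Re(Z)/|Z| = 0/1.714e+04 = 0.
Step 6 — Type: Im(Z) = -1.714e+04 ⇒ leading (phase φ = -90.0°).

PF = 0 (leading, φ = -90.0°)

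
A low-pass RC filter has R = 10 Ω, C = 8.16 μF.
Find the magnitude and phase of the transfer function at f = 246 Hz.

Step 1 — Angular frequency: ω = 2π·246 = 1546 rad/s.
Step 2 — Transfer function: H(jω) = 1/(1 + jωRC).
Step 3 — Denominator: 1 + jωRC = 1 + j·1546·10·8.16e-06 = 1 + j0.1261.
Step 4 — H = 0.9843 - j0.1242.
Step 5 — Magnitude: |H| = 0.9921 (-0.1 dB); phase: φ = -7.2°.

|H| = 0.9921 (-0.1 dB), φ = -7.2°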